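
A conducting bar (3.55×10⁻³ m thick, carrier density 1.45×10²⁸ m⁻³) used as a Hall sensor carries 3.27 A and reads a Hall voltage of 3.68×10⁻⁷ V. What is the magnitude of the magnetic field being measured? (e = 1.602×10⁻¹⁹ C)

From V_H = IB/(n e t), B = V_H n e t / I.
B = (3.68×10⁻⁷)(1.45×10²⁸)(1.602×10⁻¹⁹)(3.55×10⁻³)/3.27 ≈ 0.928 T.

B ≈ 0.928 T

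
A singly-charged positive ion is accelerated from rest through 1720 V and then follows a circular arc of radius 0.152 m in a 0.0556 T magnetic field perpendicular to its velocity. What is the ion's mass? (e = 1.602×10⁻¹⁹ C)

Combine |q|V = ½mv² and r = mv/(|q|B): eliminate v to get m = qB²r²/(2V).
m = (1.602×10⁻¹⁹)(0.0556)²(0.152)²/(2·1720) ≈ 3.33×10⁻²⁷ kg.

m ≈ 3.33×10⁻²⁷ kg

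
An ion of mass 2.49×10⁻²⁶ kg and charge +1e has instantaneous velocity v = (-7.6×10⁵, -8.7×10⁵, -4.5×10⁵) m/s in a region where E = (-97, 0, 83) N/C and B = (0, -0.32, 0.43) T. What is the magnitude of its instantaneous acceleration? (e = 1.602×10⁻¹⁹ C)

v×B = (-5.18×10⁵, 3.27×10⁵, 2.43×10⁵) N/C.
E + v×B = (-5.18×10⁵, 3.27×10⁵, 2.43×10⁵) N/C.
F = q(E + v×B) = (1.602×10⁻¹⁹ C)·(-5.18×10⁵, 3.27×10⁵, 2.43×10⁵) = (-8.30×10⁻¹⁴, 5.24×10⁻¹⁴, 3.90×10⁻¹⁴) N.
|a| = |F|/m = 1.056×10⁻¹³/2.49×10⁻²⁶ ≈ 4.24×10¹² m/s².

|a| ≈ 4.24×10¹² m/s²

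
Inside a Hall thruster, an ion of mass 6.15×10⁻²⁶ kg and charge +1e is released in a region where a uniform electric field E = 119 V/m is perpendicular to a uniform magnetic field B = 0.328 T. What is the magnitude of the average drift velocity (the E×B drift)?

v_d ≈ 363 m/s

The steady drift has the magnetic force balancing the electric force, so v_d = E/B.
v_d = 119/0.328 = 363 m/s.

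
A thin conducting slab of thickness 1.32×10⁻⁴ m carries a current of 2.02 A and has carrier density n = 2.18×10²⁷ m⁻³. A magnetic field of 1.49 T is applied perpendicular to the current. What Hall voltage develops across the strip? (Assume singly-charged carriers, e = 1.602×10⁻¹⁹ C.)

V_H ≈ 6.53×10⁻⁵ V

V_H = IB/(n e t).
V_H = (2.02)(1.49)/((2.18×10²⁷)(1.602×10⁻¹⁹)(1.32×10⁻⁴)) ≈ 6.53×10⁻⁵ V.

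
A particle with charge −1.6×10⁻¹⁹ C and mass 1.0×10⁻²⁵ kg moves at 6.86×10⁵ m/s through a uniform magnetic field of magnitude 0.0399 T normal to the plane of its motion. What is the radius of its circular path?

r ≈ 10.7 m

The magnetic force provides the centripetal force: |q|vB = mv²/r.
r = mv/(|q|B) = (1.0×10⁻²⁵)(6.86×10⁵)/((1.6×10⁻¹⁹)(0.0399)) ≈ 10.7 m.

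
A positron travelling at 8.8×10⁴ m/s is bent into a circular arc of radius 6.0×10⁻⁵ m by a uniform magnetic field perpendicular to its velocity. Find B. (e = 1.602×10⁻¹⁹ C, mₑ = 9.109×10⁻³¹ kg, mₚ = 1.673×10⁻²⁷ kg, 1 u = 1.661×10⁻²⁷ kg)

B ≈ 8.3×10⁻³ T

From |q|vB = mv²/r, B = mv/(|q|r).
B = (9.109×10⁻³¹)(8.8×10⁴)/((1.602×10⁻¹⁹)(6.0×10⁻⁵)) ≈ 8.3×10⁻³ T.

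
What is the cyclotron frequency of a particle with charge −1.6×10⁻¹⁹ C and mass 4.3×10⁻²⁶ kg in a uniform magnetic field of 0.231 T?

f ≈ 1.37×10⁵ Hz

f = |q|B/(2πm).
f = (1.6×10⁻¹⁹)(0.231)/(2π·4.3×10⁻²⁶) ≈ 1.37×10⁵ Hz.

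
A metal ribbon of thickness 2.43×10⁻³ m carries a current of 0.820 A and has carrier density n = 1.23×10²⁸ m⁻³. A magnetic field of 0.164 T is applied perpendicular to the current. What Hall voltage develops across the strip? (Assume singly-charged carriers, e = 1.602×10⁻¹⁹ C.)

V_H = IB/(n e t).
V_H = (0.820)(0.164)/((1.23×10²⁸)(1.602×10⁻¹⁹)(2.43×10⁻³)) ≈ 2.81×10⁻⁸ V.

V_H ≈ 2.81×10⁻⁸ V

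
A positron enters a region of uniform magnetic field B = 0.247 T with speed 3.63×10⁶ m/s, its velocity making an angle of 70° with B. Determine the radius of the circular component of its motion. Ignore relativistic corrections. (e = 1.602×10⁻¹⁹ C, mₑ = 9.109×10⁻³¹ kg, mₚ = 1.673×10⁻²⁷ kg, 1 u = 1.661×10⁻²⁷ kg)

v⊥ = v sinθ = 3.63×10⁶·sin70° ≈ 3.411×10⁶ m/s.
r = m v⊥/(|q|B) = (9.109×10⁻³¹)(3.411×10⁶)/((1.602×10⁻¹⁹)(0.247)) ≈ 7.85×10⁻⁵ m.

r ≈ 7.85×10⁻⁵ m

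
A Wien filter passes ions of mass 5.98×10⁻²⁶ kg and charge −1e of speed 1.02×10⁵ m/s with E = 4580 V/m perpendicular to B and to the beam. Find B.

B = 0.0449 T

Balance of forces in the selector: qE = qvB ⇒ B = E/v.
B = 4580/1.02×10⁵ = 0.0449 T.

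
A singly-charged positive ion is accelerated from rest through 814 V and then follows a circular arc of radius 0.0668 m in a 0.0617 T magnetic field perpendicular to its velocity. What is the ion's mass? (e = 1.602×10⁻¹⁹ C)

Combine |q|V = ½mv² and r = mv/(|q|B): eliminate v to get m = qB²r²/(2V).
m = (1.602×10⁻¹⁹)(0.0617)²(0.0668)²/(2·814) ≈ 1.67×10⁻²⁷ kg.

m ≈ 1.67×10⁻²⁷ kg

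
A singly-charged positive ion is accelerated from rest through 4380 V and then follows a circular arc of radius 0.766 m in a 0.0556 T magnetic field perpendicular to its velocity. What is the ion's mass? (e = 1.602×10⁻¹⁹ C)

Combine |q|V = ½mv² and r = mv/(|q|B): eliminate v to get m = qB²r²/(2V).
m = (1.602×10⁻¹⁹)(0.0556)²(0.766)²/(2·4380) ≈ 3.32×10⁻²⁶ kg.

m ≈ 3.32×10⁻²⁶ kg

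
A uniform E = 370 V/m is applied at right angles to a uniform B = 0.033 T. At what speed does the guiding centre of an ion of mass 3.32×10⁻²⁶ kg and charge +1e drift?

The E×B drift speed is v_d = E/B.
v_d = 370/0.033 = 1.1×10⁴ m/s.

v_d ≈ 1.1×10⁴ m/s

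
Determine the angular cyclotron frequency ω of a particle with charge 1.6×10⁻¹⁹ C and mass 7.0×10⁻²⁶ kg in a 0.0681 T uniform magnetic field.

ω ≈ 1.56×10⁵ rad/s

ω = |q|B/m.
ω = (1.6×10⁻¹⁹)(0.0681)/7.0×10⁻²⁶ ≈ 1.56×10⁵ rad/s.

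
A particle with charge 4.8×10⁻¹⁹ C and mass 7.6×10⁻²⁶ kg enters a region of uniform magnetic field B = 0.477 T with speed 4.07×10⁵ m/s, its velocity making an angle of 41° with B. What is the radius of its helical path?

r ≈ 0.0886 m

v⊥ = v sinθ = 4.07×10⁵·sin41° ≈ 2.670×10⁵ m/s.
r = m v⊥/(|q|B) = (7.6×10⁻²⁶)(2.670×10⁵)/((4.8×10⁻¹⁹)(0.477)) ≈ 0.0886 m.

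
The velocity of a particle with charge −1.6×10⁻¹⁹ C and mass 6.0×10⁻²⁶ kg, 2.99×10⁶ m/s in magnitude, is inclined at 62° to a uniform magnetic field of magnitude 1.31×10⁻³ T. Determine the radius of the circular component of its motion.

v⊥ = v sinθ = 2.99×10⁶·sin62° ≈ 2.640×10⁶ m/s.
r = m v⊥/(|q|B) = (6.0×10⁻²⁶)(2.640×10⁶)/((1.6×10⁻¹⁹)(1.31×10⁻³)) ≈ 756 m.

r ≈ 756 m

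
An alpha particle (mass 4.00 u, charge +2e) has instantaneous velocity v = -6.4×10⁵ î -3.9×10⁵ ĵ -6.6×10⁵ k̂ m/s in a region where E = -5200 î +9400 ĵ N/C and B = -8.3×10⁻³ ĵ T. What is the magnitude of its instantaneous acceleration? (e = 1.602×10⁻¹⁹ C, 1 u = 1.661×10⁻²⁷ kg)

v×B = (-5480, 0, 5310) N/C.
E + v×B = (-1.07×10⁴, 9400, 5310) N/C.
F = q(E + v×B) = (3.204×10⁻¹⁹ C)·(-1.07×10⁴, 9400, 5310) = (-3.42×10⁻¹⁵, 3.01×10⁻¹⁵, 1.70×10⁻¹⁵) N.
|a| = |F|/m = 4.865×10⁻¹⁵/6.644×10⁻²⁷ ≈ 7.32×10¹¹ m/s².

|a| ≈ 7.32×10¹¹ m/s²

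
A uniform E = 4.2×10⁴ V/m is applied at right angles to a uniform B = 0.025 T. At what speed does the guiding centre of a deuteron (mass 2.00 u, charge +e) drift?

v_d ≈ 1.7×10⁶ m/s

The E×B drift speed is v_d = E/B.
v_d = 4.2×10⁴/0.025 = 1.7×10⁶ m/s.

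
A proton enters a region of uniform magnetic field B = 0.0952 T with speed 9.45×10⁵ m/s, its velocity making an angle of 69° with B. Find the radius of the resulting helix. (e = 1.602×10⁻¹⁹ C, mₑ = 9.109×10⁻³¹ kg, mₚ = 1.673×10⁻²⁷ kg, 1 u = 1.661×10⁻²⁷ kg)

r ≈ 0.0968 m

v⊥ = v sinθ = 9.45×10⁵·sin69° ≈ 8.822×10⁵ m/s.
r = m v⊥/(|q|B) = (1.673×10⁻²⁷)(8.822×10⁵)/((1.602×10⁻¹⁹)(0.0952)) ≈ 0.0968 m.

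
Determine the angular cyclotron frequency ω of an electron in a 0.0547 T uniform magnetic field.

ω = |q|B/m.
ω = (1.602×10⁻¹⁹)(0.0547)/9.109×10⁻³¹ ≈ 9.62×10⁹ rad/s.

ω ≈ 9.62×10⁹ rad/s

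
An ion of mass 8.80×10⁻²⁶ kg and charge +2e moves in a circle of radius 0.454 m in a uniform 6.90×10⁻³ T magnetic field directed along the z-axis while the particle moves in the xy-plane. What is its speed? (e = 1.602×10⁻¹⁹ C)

v ≈ 1.14×10⁴ m/s

From |q|vB = mv²/r, v = |q|Br/m.
v = (3.204×10⁻¹⁹)(6.90×10⁻³)(0.454)/8.80×10⁻²⁶ ≈ 1.14×10⁴ m/s.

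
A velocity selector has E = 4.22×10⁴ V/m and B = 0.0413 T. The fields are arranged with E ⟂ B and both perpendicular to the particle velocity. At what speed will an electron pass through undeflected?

v = 1.02×10⁶ m/s

Straight-line motion ⇒ electric and magnetic forces cancel, so E = vB.
v = E/B = 4.22×10⁴/0.0413 = 1.02×10⁶ m/s.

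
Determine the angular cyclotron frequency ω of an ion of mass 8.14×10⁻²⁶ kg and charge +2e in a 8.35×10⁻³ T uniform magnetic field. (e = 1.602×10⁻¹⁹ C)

ω = |q|B/m.
ω = (3.204×10⁻¹⁹)(8.35×10⁻³)/8.14×10⁻²⁶ ≈ 3.29×10⁴ rad/s.

ω ≈ 3.29×10⁴ rad/s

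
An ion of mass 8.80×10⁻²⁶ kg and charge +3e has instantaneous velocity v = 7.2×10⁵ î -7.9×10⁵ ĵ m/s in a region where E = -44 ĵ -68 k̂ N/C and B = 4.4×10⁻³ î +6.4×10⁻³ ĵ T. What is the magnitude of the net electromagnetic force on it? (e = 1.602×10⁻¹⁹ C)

v×B = (0, 0, 8080) N/C.
E + v×B = (0, -44.0, 8020) N/C.
F = q(E + v×B) = (4.806×10⁻¹⁹ C)·(0, -44.0, 8020) = (0, -2.11×10⁻¹⁷, 3.85×10⁻¹⁵) N.
|F| = 3.85×10⁻¹⁵ N.

|F| ≈ 3.85×10⁻¹⁵ N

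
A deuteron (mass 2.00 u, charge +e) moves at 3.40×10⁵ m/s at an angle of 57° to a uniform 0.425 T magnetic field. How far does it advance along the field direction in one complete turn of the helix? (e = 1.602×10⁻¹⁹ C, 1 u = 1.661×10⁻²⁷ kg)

p ≈ 0.0568 m

v∥ = v cosθ = 3.40×10⁵·cos57° ≈ 1.852×10⁵ m/s.
T = 2πm/(|q|B) = 2π(3.322×10⁻²⁷)/((1.602×10⁻¹⁹)(0.425)) ≈ 3.066×10⁻⁷ s.
pitch = v∥ T = (1.852×10⁵)(3.066×10⁻⁷) ≈ 0.0568 m.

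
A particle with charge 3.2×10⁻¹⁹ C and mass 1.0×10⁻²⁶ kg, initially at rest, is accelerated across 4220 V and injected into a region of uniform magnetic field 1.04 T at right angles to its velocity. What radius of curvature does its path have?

Acceleration: |q|V = ½mv² ⇒ v = √(2|q|V/m) = √(2·3.2×10⁻¹⁹·4220/1.0×10⁻²⁶) ≈ 5.197×10⁵ m/s.
In the field: r = mv/(|q|B) = (1.0×10⁻²⁶)(5.197×10⁵)/((3.2×10⁻¹⁹)(1.04)) ≈ 0.0156 m.

r ≈ 0.0156 m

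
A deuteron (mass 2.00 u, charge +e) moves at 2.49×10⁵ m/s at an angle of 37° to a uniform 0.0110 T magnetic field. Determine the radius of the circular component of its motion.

r ≈ 0.282 m

v⊥ = v sinθ = 2.49×10⁵·sin37° ≈ 1.499×10⁵ m/s.
r = m v⊥/(|q|B) = (3.322×10⁻²⁷)(1.499×10⁵)/((1.602×10⁻¹⁹)(0.0110)) ≈ 0.282 m.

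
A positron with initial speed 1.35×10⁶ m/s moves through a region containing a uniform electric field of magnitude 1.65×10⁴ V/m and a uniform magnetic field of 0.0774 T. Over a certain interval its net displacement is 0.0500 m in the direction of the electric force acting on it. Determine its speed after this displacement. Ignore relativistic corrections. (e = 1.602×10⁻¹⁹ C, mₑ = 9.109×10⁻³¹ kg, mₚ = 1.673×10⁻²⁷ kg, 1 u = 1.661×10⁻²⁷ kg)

B does no work; ΔKE = |q|E d.
½mv_f² = ½mv₀² + |q|Ed = ½(9.109×10⁻³¹)(1.35×10⁶)² + (1.602×10⁻¹⁹)(1.65×10⁴)(0.0500) ≈ 8.301×10⁻¹⁹ J + 1.322×10⁻¹⁶ J ≈ 1.330×10⁻¹⁶ J.
v_f = √(2·1.330×10⁻¹⁶/9.109×10⁻³¹) ≈ 1.71×10⁷ m/s.

v_f ≈ 1.71×10⁷ m/s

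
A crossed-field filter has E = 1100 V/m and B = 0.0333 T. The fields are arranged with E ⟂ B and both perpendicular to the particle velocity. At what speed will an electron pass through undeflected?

v = 3.30×10⁴ m/s

Zero net Lorentz force requires |qE| = |q v×B|, i.e. E = vB.
v = E/B = 1100/0.0333 = 3.30×10⁴ m/s.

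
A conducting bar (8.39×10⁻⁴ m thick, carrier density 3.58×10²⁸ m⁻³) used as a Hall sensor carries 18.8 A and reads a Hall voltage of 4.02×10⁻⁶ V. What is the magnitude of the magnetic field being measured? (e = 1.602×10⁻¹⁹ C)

B ≈ 1.03 T

From V_H = IB/(n e t), B = V_H n e t / I.
B = (4.02×10⁻⁶)(3.58×10²⁸)(1.602×10⁻¹⁹)(8.39×10⁻⁴)/18.8 ≈ 1.03 T.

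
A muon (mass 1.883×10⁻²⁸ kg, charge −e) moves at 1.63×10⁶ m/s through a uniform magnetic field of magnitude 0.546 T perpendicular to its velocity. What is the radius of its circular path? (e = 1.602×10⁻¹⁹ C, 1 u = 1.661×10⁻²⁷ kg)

The magnetic force provides the centripetal force: |q|vB = mv²/r.
r = mv/(|q|B) = (1.883×10⁻²⁸)(1.63×10⁶)/((1.602×10⁻¹⁹)(0.546)) ≈ 3.51×10⁻³ m.

r ≈ 3.51×10⁻³ m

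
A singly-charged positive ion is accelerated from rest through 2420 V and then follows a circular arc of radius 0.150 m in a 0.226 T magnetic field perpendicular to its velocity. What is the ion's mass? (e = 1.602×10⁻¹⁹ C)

Combine |q|V = ½mv² and r = mv/(|q|B): eliminate v to get m = qB²r²/(2V).
m = (1.602×10⁻¹⁹)(0.226)²(0.150)²/(2·2420) ≈ 3.80×10⁻²⁶ kg.

m ≈ 3.80×10⁻²⁶ kg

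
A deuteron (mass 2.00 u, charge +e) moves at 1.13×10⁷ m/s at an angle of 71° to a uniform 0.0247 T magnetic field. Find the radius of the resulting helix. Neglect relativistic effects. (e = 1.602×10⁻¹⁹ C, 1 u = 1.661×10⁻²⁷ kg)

v⊥ = v sinθ = 1.13×10⁷·sin71° ≈ 1.068×10⁷ m/s.
r = m v⊥/(|q|B) = (3.322×10⁻²⁷)(1.068×10⁷)/((1.602×10⁻¹⁹)(0.0247)) ≈ 8.97 m.

r ≈ 8.97 m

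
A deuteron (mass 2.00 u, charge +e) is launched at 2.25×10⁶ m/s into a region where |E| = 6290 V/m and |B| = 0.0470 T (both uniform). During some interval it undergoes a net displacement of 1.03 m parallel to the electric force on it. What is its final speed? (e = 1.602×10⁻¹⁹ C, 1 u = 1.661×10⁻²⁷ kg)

v_f ≈ 2.38×10⁶ m/s

B does no work; ΔKE = |q|E d.
½mv_f² = ½mv₀² + |q|Ed = ½(3.322×10⁻²⁷)(2.25×10⁶)² + (1.602×10⁻¹⁹)(6290)(1.03) ≈ 8.409×10⁻¹⁵ J + 1.038×10⁻¹⁵ J ≈ 9.447×10⁻¹⁵ J.
v_f = √(2·9.447×10⁻¹⁵/3.322×10⁻²⁷) ≈ 2.38×10⁶ m/s.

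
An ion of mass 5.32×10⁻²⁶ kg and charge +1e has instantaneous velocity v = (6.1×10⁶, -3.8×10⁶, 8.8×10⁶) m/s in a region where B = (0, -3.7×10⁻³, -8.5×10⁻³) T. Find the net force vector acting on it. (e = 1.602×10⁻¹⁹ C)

F ≈ (1.04×10⁻¹⁴, 8.31×10⁻¹⁵, -3.62×10⁻¹⁵) N

v×B = (6.49×10⁴, 5.19×10⁴, -2.26×10⁴) N/C.
F = q v×B = (1.602×10⁻¹⁹ C)·(6.49×10⁴, 5.19×10⁴, -2.26×10⁴) = (1.04×10⁻¹⁴, 8.31×10⁻¹⁵, -3.62×10⁻¹⁵) N.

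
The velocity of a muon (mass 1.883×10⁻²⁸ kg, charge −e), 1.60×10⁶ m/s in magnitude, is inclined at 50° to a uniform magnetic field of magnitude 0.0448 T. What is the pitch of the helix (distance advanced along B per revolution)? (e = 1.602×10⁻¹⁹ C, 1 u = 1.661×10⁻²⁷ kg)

v∥ = v cosθ = 1.60×10⁶·cos50° ≈ 1.028×10⁶ m/s.
T = 2πm/(|q|B) = 2π(1.883×10⁻²⁸)/((1.602×10⁻¹⁹)(0.0448)) ≈ 1.649×10⁻⁷ s.
pitch = v∥ T = (1.028×10⁶)(1.649×10⁻⁷) ≈ 0.170 m.

p ≈ 0.170 m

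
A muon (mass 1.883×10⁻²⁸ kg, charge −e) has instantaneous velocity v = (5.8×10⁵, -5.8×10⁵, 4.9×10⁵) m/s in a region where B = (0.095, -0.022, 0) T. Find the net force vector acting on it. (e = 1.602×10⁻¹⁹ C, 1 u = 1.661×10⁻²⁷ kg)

F ≈ (-1.73×10⁻¹⁵, -7.46×10⁻¹⁵, -6.78×10⁻¹⁵) N

v×B = (1.08×10⁴, 4.66×10⁴, 4.23×10⁴) N/C.
F = q v×B = (−1.602×10⁻¹⁹ C)·(1.08×10⁴, 4.66×10⁴, 4.23×10⁴) = (-1.73×10⁻¹⁵, -7.46×10⁻¹⁵, -6.78×10⁻¹⁵) N.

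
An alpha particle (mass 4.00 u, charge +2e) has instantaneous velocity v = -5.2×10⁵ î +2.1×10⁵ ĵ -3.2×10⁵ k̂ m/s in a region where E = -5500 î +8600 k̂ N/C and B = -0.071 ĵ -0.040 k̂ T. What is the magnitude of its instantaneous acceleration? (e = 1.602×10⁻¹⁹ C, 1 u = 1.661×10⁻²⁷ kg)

v×B = (-3.11×10⁴, -2.08×10⁴, 3.69×10⁴) N/C.
E + v×B = (-3.66×10⁴, -2.08×10⁴, 4.55×10⁴) N/C.
F = q(E + v×B) = (3.204×10⁻¹⁹ C)·(-3.66×10⁴, -2.08×10⁴, 4.55×10⁴) = (-1.17×10⁻¹⁴, -6.66×10⁻¹⁵, 1.46×10⁻¹⁴) N.
|a| = |F|/m = 1.987×10⁻¹⁴/6.644×10⁻²⁷ ≈ 2.99×10¹² m/s².

|a| ≈ 2.99×10¹² m/s²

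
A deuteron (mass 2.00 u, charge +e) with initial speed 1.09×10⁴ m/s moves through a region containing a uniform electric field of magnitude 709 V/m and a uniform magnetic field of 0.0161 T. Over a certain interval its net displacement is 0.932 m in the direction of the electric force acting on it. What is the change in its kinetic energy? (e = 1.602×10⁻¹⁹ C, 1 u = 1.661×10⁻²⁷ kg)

ΔKE ≈ 1.06×10⁻¹⁶ J

The magnetic force is always ⟂ v and does no work; only the electric force changes KE.
ΔKE = F_E · d = |q|E d = (1.602×10⁻¹⁹)(709)(0.932) ≈ 1.06×10⁻¹⁶ J.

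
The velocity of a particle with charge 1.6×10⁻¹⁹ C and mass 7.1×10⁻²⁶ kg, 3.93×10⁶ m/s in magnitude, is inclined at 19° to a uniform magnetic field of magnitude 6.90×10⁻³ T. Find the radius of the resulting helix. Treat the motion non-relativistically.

r ≈ 82.3 m

v⊥ = v sinθ = 3.93×10⁶·sin19° ≈ 1.279×10⁶ m/s.
r = m v⊥/(|q|B) = (7.1×10⁻²⁶)(1.279×10⁶)/((1.6×10⁻¹⁹)(6.90×10⁻³)) ≈ 82.3 m.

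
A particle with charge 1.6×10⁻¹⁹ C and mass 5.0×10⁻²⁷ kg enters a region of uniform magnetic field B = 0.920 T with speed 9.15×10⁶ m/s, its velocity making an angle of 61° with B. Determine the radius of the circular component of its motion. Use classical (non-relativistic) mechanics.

r ≈ 0.272 m

v⊥ = v sinθ = 9.15×10⁶·sin61° ≈ 8.003×10⁶ m/s.
r = m v⊥/(|q|B) = (5.0×10⁻²⁷)(8.003×10⁶)/((1.6×10⁻¹⁹)(0.920)) ≈ 0.272 m.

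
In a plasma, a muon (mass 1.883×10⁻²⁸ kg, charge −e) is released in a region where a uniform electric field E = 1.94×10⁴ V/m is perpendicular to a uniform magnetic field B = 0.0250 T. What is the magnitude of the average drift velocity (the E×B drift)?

v_d ≈ 7.76×10⁵ m/s

In crossed fields the guiding centre drifts at v_d = |E×B|/B² = E/B, independent of charge and mass.
v_d = 1.94×10⁴/0.0250 = 7.76×10⁵ m/s.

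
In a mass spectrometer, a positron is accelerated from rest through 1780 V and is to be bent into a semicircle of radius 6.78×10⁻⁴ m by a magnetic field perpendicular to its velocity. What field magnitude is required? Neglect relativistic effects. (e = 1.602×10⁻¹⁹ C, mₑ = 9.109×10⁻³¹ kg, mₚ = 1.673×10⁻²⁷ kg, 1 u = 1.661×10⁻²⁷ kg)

v = √(2|q|V/m) = √(2·1.602×10⁻¹⁹·1780/9.109×10⁻³¹) ≈ 2.502×10⁷ m/s.
B = mv/(|q|r) = (9.109×10⁻³¹)(2.502×10⁷)/((1.602×10⁻¹⁹)(6.78×10⁻⁴)) ≈ 0.210 T.

B ≈ 0.210 T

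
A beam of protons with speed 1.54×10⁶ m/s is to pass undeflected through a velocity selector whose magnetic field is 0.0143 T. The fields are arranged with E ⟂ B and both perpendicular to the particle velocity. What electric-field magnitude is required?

E = 2.20×10⁴ V/m

For straight-line motion qE = qvB, so E = vB.
E = 1.54×10⁶ × 0.0143 = 2.20×10⁴ V/m.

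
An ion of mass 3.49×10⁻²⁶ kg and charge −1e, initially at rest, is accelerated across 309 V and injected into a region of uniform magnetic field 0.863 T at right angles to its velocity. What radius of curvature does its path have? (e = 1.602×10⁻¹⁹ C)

r ≈ 0.0134 m

Acceleration: |q|V = ½mv² ⇒ v = √(2|q|V/m) = √(2·1.602×10⁻¹⁹·309/3.49×10⁻²⁶) ≈ 5.326×10⁴ m/s.
In the field: r = mv/(|q|B) = (3.49×10⁻²⁶)(5.326×10⁴)/((1.602×10⁻¹⁹)(0.863)) ≈ 0.0134 m.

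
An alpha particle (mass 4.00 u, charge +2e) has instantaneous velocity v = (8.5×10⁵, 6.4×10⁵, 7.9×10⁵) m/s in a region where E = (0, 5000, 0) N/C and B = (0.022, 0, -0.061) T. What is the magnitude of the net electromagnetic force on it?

v×B = (-3.90×10⁴, 6.92×10⁴, -1.41×10⁴) N/C.
E + v×B = (-3.90×10⁴, 7.42×10⁴, -1.41×10⁴) N/C.
F = q(E + v×B) = (3.204×10⁻¹⁹ C)·(-3.90×10⁴, 7.42×10⁴, -1.41×10⁴) = (-1.25×10⁻¹⁴, 2.38×10⁻¹⁴, -4.51×10⁻¹⁵) N.
|F| = 2.72×10⁻¹⁴ N.

|F| ≈ 2.72×10⁻¹⁴ N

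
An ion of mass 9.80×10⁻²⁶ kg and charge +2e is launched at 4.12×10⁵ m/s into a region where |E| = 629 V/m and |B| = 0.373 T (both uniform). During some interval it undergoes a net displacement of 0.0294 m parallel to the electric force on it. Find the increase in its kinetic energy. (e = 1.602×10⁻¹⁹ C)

The magnetic force is always ⟂ v and does no work; only the electric force changes KE.
ΔKE = F_E · d = |q|E d = (3.204×10⁻¹⁹)(629)(0.0294) ≈ 5.93×10⁻¹⁸ J.

ΔKE ≈ 5.93×10⁻¹⁸ J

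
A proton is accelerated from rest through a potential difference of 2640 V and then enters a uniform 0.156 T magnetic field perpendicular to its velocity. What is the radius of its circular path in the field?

r ≈ 0.0476 m

Acceleration: |q|V = ½mv² ⇒ v = √(2|q|V/m) = √(2·1.602×10⁻¹⁹·2640/1.673×10⁻²⁷) ≈ 7.111×10⁵ m/s.
In the field: r = mv/(|q|B) = (1.673×10⁻²⁷)(7.111×10⁵)/((1.602×10⁻¹⁹)(0.156)) ≈ 0.0476 m.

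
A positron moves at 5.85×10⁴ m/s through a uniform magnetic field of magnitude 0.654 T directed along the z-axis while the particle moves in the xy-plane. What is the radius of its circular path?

r ≈ 5.09×10⁻⁷ m

The magnetic force provides the centripetal force: |q|vB = mv²/r.
r = mv/(|q|B) = (9.109×10⁻³¹)(5.85×10⁴)/((1.602×10⁻¹⁹)(0.654)) ≈ 5.09×10⁻⁷ m.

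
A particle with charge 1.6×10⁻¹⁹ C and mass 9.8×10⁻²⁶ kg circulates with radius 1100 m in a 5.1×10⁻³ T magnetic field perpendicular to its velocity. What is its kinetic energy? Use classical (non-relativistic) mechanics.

v = |q|Br/m, then KE = ½mv² = (qBr)²/(2m).
v = (1.6×10⁻¹⁹)(5.1×10⁻³)(1100)/9.8×10⁻²⁶ ≈ 9.159×10⁶ m/s.
KE = ½(9.8×10⁻²⁶)(9.159×10⁶)² ≈ 4.1×10⁻¹² J = 2.6×10⁷ eV.

KE ≈ 2.6×10⁷ eV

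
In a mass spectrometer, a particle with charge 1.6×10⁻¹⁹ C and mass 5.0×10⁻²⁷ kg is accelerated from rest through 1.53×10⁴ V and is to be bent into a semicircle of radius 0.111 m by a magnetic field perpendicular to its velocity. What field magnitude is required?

v = √(2|q|V/m) = √(2·1.6×10⁻¹⁹·1.53×10⁴/5.0×10⁻²⁷) ≈ 9.895×10⁵ m/s.
B = mv/(|q|r) = (5.0×10⁻²⁷)(9.895×10⁵)/((1.6×10⁻¹⁹)(0.111)) ≈ 0.279 T.

B ≈ 0.279 T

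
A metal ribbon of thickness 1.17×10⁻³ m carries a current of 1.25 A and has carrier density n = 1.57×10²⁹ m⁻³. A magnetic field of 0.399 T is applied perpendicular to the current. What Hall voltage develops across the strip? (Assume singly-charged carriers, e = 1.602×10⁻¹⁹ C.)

V_H = IB/(n e t).
V_H = (1.25)(0.399)/((1.57×10²⁹)(1.602×10⁻¹⁹)(1.17×10⁻³)) ≈ 1.69×10⁻⁸ V.

V_H ≈ 1.69×10⁻⁸ V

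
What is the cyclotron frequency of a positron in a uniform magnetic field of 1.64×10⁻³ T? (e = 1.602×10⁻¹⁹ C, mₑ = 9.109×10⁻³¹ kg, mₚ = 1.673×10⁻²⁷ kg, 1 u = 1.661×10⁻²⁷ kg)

f ≈ 4.59×10⁷ Hz

f = |q|B/(2πm).
f = (1.602×10⁻¹⁹)(1.64×10⁻³)/(2π·9.109×10⁻³¹) ≈ 4.59×10⁷ Hz.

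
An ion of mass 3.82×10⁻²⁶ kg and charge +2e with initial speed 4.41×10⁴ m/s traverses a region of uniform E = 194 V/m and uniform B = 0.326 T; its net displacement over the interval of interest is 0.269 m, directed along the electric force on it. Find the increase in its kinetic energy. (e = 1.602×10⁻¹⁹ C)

ΔKE ≈ 1.67×10⁻¹⁷ J

The magnetic force is always ⟂ v and does no work; only the electric force changes KE.
ΔKE = F_E · d = |q|E d = (3.204×10⁻¹⁹)(194)(0.269) ≈ 1.67×10⁻¹⁷ J.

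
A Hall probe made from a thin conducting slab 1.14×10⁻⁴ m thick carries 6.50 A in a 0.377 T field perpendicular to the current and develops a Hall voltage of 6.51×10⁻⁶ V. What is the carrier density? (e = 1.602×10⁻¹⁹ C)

From V_H = IB/(n e t), n = IB/(V_H e t).
n = (6.50)(0.377)/((6.51×10⁻⁶)(1.602×10⁻¹⁹)(1.14×10⁻⁴)) ≈ 2.06×10²⁸ m⁻³.

n ≈ 2.06×10²⁸ m⁻³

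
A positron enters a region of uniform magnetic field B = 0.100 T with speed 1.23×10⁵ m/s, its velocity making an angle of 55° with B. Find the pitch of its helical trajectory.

v∥ = v cosθ = 1.23×10⁵·cos55° ≈ 7.055×10⁴ m/s.
T = 2πm/(|q|B) = 2π(9.109×10⁻³¹)/((1.602×10⁻¹⁹)(0.100)) ≈ 3.573×10⁻¹⁰ s.
pitch = v∥ T = (7.055×10⁴)(3.573×10⁻¹⁰) ≈ 2.52×10⁻⁵ m.

p ≈ 2.52×10⁻⁵ m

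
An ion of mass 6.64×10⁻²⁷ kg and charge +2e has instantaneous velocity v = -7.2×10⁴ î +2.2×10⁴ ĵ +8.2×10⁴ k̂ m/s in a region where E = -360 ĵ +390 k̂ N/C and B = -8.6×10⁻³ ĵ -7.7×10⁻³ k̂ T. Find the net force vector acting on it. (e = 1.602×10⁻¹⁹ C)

F ≈ (1.72×10⁻¹⁶, -2.93×10⁻¹⁶, 3.23×10⁻¹⁶) N

v×B = (536, -554, 619) N/C.
E + v×B = (536, -914, 1010) N/C.
F = q(E + v×B) = (3.204×10⁻¹⁹ C)·(536, -914, 1010) = (1.72×10⁻¹⁶, -2.93×10⁻¹⁶, 3.23×10⁻¹⁶) N.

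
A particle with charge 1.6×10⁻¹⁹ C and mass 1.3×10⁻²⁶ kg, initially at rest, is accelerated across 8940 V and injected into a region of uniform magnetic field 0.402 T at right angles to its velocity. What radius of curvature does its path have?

r ≈ 0.0948 m

Acceleration: |q|V = ½mv² ⇒ v = √(2|q|V/m) = √(2·1.6×10⁻¹⁹·8940/1.3×10⁻²⁶) ≈ 4.691×10⁵ m/s.
In the field: r = mv/(|q|B) = (1.3×10⁻²⁶)(4.691×10⁵)/((1.6×10⁻¹⁹)(0.402)) ≈ 0.0948 m.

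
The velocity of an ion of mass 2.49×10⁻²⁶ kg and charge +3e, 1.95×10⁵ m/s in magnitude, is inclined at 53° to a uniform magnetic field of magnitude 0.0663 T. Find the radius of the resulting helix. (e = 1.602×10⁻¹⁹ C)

r ≈ 0.122 m

v⊥ = v sinθ = 1.95×10⁵·sin53° ≈ 1.557×10⁵ m/s.
r = m v⊥/(|q|B) = (2.49×10⁻²⁶)(1.557×10⁵)/((4.806×10⁻¹⁹)(0.0663)) ≈ 0.122 m.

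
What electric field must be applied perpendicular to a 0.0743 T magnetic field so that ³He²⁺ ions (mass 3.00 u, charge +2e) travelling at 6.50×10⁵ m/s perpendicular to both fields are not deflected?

For straight-line motion qE = qvB, so E = vB.
E = 6.50×10⁵ × 0.0743 = 4.83×10⁴ V/m.

E = 4.83×10⁴ V/m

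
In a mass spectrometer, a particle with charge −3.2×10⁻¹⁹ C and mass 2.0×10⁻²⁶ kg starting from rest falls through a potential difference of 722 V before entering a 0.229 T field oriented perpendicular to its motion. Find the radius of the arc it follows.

r ≈ 0.0415 m

Acceleration: |q|V = ½mv² ⇒ v = √(2|q|V/m) = √(2·3.2×10⁻¹⁹·722/2.0×10⁻²⁶) ≈ 1.520×10⁵ m/s.
In the field: r = mv/(|q|B) = (2.0×10⁻²⁶)(1.520×10⁵)/((3.2×10⁻¹⁹)(0.229)) ≈ 0.0415 m.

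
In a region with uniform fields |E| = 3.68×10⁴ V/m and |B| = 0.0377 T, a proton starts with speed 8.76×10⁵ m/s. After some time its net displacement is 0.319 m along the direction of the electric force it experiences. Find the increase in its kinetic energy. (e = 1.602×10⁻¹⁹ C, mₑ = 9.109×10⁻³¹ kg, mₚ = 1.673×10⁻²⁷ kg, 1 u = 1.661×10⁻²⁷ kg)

The magnetic force is always ⟂ v and does no work; only the electric force changes KE.
ΔKE = F_E · d = |q|E d = (1.602×10⁻¹⁹)(3.68×10⁴)(0.319) ≈ 1.88×10⁻¹⁵ J.

ΔKE ≈ 1.88×10⁻¹⁵ J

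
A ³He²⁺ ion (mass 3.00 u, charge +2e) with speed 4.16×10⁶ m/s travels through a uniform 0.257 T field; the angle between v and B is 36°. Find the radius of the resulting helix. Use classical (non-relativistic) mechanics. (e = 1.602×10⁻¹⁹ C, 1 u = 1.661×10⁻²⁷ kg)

v⊥ = v sinθ = 4.16×10⁶·sin36° ≈ 2.445×10⁶ m/s.
r = m v⊥/(|q|B) = (4.983×10⁻²⁷)(2.445×10⁶)/((3.204×10⁻¹⁹)(0.257)) ≈ 0.148 m.

r ≈ 0.148 m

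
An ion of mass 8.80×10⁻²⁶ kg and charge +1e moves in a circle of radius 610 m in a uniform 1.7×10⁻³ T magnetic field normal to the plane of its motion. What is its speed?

v ≈ 1.9×10⁶ m/s

From |q|vB = mv²/r, v = |q|Br/m.
v = (1.602×10⁻¹⁹)(1.7×10⁻³)(610)/8.80×10⁻²⁶ ≈ 1.9×10⁶ m/s.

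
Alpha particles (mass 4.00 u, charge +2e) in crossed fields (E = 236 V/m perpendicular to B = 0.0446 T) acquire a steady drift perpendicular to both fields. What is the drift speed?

v_d ≈ 5290 m/s

The E×B drift speed is v_d = E/B.
v_d = 236/0.0446 = 5290 m/s.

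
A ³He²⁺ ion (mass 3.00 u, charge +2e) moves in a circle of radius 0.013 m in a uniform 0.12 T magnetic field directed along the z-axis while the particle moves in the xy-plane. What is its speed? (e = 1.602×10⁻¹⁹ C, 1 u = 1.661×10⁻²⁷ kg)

v ≈ 1.0×10⁵ m/s

From |q|vB = mv²/r, v = |q|Br/m.
v = (3.204×10⁻¹⁹)(0.12)(0.013)/4.983×10⁻²⁷ ≈ 1.0×10⁵ m/s.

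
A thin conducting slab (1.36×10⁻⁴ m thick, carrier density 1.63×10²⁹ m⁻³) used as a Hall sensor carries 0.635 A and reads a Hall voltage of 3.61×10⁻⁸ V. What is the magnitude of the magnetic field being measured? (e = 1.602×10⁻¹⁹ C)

From V_H = IB/(n e t), B = V_H n e t / I.
B = (3.61×10⁻⁸)(1.63×10²⁹)(1.602×10⁻¹⁹)(1.36×10⁻⁴)/0.635 ≈ 0.202 T.

B ≈ 0.202 T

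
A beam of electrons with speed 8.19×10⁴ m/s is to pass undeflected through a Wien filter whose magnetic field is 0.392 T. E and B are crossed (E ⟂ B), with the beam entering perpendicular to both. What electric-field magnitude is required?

For straight-line motion qE = qvB, so E = vB.
E = 8.19×10⁴ × 0.392 = 3.21×10⁴ V/m.

E = 3.21×10⁴ V/m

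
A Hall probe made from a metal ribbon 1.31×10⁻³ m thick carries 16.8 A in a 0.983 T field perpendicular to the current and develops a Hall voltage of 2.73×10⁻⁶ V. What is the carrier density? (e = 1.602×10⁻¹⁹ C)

n ≈ 2.88×10²⁸ m⁻³

From V_H = IB/(n e t), n = IB/(V_H e t).
n = (16.8)(0.983)/((2.73×10⁻⁶)(1.602×10⁻¹⁹)(1.31×10⁻³)) ≈ 2.88×10²⁸ m⁻³.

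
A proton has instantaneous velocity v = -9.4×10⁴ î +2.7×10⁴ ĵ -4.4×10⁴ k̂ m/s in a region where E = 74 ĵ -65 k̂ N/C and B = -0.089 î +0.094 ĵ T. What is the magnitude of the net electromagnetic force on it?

|F| ≈ 1.39×10⁻¹⁵ N

v×B = (4140, 3920, -6430) N/C.
E + v×B = (4140, 3990, -6500) N/C.
F = q(E + v×B) = (1.602×10⁻¹⁹ C)·(4140, 3990, -6500) = (6.63×10⁻¹⁶, 6.39×10⁻¹⁶, -1.04×10⁻¹⁵) N.
|F| = 1.39×10⁻¹⁵ N.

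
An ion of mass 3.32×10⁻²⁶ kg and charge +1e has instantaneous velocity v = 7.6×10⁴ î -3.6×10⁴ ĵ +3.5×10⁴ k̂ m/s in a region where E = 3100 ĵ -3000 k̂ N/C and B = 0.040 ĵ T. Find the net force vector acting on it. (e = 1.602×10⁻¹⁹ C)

F ≈ (-2.24×10⁻¹⁶, 4.97×10⁻¹⁶, 6.41×10⁻¹⁸) N

v×B = (-1400, 0, 3040) N/C.
E + v×B = (-1400, 3100, 40.0) N/C.
F = q(E + v×B) = (1.602×10⁻¹⁹ C)·(-1400, 3100, 40.0) = (-2.24×10⁻¹⁶, 4.97×10⁻¹⁶, 6.41×10⁻¹⁸) N.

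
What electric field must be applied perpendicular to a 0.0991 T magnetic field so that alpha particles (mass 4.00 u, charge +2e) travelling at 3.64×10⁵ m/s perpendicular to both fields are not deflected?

For straight-line motion qE = qvB, so E = vB.
E = 3.64×10⁵ × 0.0991 = 3.61×10⁴ V/m.

E = 3.61×10⁴ V/m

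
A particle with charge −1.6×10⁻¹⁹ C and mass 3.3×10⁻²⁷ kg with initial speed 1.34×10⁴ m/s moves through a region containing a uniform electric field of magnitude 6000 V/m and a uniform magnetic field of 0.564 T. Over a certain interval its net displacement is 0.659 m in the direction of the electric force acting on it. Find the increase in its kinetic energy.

The magnetic force is always ⟂ v and does no work; only the electric force changes KE.
ΔKE = F_E · d = |q|E d = (1.6×10⁻¹⁹)(6000)(0.659) ≈ 6.33×10⁻¹⁶ J.

ΔKE ≈ 6.33×10⁻¹⁶ J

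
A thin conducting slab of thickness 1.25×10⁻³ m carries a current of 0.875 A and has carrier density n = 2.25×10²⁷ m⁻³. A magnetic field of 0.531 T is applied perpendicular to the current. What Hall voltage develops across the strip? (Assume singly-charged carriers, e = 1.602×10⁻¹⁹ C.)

V_H = IB/(n e t).
V_H = (0.875)(0.531)/((2.25×10²⁷)(1.602×10⁻¹⁹)(1.25×10⁻³)) ≈ 1.03×10⁻⁶ V.

V_H ≈ 1.03×10⁻⁶ V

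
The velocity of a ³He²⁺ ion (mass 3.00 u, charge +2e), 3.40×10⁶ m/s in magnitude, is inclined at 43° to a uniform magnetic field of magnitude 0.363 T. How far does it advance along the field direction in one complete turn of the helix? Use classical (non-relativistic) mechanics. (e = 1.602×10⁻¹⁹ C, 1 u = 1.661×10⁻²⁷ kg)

p ≈ 0.669 m

v∥ = v cosθ = 3.40×10⁶·cos43° ≈ 2.487×10⁶ m/s.
T = 2πm/(|q|B) = 2π(4.983×10⁻²⁷)/((3.204×10⁻¹⁹)(0.363)) ≈ 2.692×10⁻⁷ s.
pitch = v∥ T = (2.487×10⁶)(2.692×10⁻⁷) ≈ 0.669 m.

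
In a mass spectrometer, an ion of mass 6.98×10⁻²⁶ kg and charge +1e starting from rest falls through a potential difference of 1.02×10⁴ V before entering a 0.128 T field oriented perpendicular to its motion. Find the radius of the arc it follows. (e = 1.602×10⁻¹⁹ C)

Acceleration: |q|V = ½mv² ⇒ v = √(2|q|V/m) = √(2·1.602×10⁻¹⁹·1.02×10⁴/6.98×10⁻²⁶) ≈ 2.164×10⁵ m/s.
In the field: r = mv/(|q|B) = (6.98×10⁻²⁶)(2.164×10⁵)/((1.602×10⁻¹⁹)(0.128)) ≈ 0.737 m.

r ≈ 0.737 m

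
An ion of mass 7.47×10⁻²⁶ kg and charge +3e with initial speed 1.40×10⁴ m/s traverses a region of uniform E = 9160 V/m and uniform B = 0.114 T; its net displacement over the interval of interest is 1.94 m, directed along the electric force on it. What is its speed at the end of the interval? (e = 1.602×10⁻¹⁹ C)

v_f ≈ 4.78×10⁵ m/s

B does no work; ΔKE = |q|E d.
½mv_f² = ½mv₀² + |q|Ed = ½(7.47×10⁻²⁶)(1.40×10⁴)² + (4.806×10⁻¹⁹)(9160)(1.94) ≈ 7.321×10⁻¹⁸ J + 8.540×10⁻¹⁵ J ≈ 8.548×10⁻¹⁵ J.
v_f = √(2·8.548×10⁻¹⁵/7.47×10⁻²⁶) ≈ 4.78×10⁵ m/s.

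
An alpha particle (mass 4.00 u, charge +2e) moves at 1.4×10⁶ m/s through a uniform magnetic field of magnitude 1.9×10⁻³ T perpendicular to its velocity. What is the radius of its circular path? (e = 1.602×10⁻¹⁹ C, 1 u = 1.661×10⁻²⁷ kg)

The magnetic force provides the centripetal force: |q|vB = mv²/r.
r = mv/(|q|B) = (6.644×10⁻²⁷)(1.4×10⁶)/((3.204×10⁻¹⁹)(1.9×10⁻³)) ≈ 15 m.

r ≈ 15 m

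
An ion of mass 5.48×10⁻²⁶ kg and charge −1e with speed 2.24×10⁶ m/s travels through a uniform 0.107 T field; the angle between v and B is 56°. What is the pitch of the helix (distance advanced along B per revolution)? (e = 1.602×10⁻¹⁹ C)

p ≈ 25.2 m

v∥ = v cosθ = 2.24×10⁶·cos56° ≈ 1.253×10⁶ m/s.
T = 2πm/(|q|B) = 2π(5.48×10⁻²⁶)/((1.602×10⁻¹⁹)(0.107)) ≈ 2.009×10⁻⁵ s.
pitch = v∥ T = (1.253×10⁶)(2.009×10⁻⁵) ≈ 25.2 m.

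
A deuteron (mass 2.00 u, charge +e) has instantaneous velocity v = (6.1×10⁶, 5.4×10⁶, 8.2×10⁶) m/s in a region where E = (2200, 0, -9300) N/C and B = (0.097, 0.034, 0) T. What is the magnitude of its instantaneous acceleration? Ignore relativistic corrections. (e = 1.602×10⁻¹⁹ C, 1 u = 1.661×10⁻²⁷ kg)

v×B = (-2.79×10⁵, 7.95×10⁵, -3.16×10⁵) N/C.
E + v×B = (-2.77×10⁵, 7.95×10⁵, -3.26×10⁵) N/C.
F = q(E + v×B) = (1.602×10⁻¹⁹ C)·(-2.77×10⁵, 7.95×10⁵, -3.26×10⁵) = (-4.43×10⁻¹⁴, 1.27×10⁻¹³, -5.22×10⁻¹⁴) N.
|a| = |F|/m = 1.446×10⁻¹³/3.322×10⁻²⁷ ≈ 4.35×10¹³ m/s².

|a| ≈ 4.35×10¹³ m/s²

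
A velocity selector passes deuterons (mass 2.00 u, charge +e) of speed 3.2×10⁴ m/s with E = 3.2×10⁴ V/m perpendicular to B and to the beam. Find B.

B = 1.0 T

Balance of forces in the selector: qE = qvB ⇒ B = E/v.
B = 3.2×10⁴/3.2×10⁴ = 1.0 T.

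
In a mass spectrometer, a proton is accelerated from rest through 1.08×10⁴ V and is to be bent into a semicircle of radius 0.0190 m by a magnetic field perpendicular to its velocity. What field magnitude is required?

v = √(2|q|V/m) = √(2·1.602×10⁻¹⁹·1.08×10⁴/1.673×10⁻²⁷) ≈ 1.438×10⁶ m/s.
B = mv/(|q|r) = (1.673×10⁻²⁷)(1.438×10⁶)/((1.602×10⁻¹⁹)(0.0190)) ≈ 0.790 T.

B ≈ 0.790 T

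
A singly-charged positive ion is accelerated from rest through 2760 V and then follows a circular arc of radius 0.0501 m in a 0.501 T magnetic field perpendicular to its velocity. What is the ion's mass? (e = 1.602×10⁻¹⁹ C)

m ≈ 1.83×10⁻²⁶ kg

Combine |q|V = ½mv² and r = mv/(|q|B): eliminate v to get m = qB²r²/(2V).
m = (1.602×10⁻¹⁹)(0.501)²(0.0501)²/(2·2760) ≈ 1.83×10⁻²⁶ kg.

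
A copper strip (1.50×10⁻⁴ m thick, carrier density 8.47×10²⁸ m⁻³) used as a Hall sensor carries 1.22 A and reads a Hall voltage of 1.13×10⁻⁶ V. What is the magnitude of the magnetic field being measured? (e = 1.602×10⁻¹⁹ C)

From V_H = IB/(n e t), B = V_H n e t / I.
B = (1.13×10⁻⁶)(8.47×10²⁸)(1.602×10⁻¹⁹)(1.50×10⁻⁴)/1.22 ≈ 1.89 T.

B ≈ 1.89 T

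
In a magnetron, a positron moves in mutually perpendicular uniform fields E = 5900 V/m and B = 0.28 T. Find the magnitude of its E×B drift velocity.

The steady drift has the magnetic force balancing the electric force, so v_d = E/B.
v_d = 5900/0.28 = 2.1×10⁴ m/s.

v_d ≈ 2.1×10⁴ m/s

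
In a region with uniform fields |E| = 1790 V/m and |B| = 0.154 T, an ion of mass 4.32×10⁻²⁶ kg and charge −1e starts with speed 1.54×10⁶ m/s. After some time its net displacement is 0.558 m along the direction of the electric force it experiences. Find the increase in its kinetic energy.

ΔKE ≈ 1.60×10⁻¹⁶ J

The magnetic force is always ⟂ v and does no work; only the electric force changes KE.
ΔKE = F_E · d = |q|E d = (1.602×10⁻¹⁹)(1790)(0.558) ≈ 1.60×10⁻¹⁶ J.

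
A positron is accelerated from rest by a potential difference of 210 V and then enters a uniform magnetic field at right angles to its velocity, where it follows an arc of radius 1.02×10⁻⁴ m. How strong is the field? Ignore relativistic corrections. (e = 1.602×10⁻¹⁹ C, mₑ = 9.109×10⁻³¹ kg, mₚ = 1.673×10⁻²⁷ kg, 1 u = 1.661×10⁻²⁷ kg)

B ≈ 0.479 T

v = √(2|q|V/m) = √(2·1.602×10⁻¹⁹·210/9.109×10⁻³¹) ≈ 8.594×10⁶ m/s.
B = mv/(|q|r) = (9.109×10⁻³¹)(8.594×10⁶)/((1.602×10⁻¹⁹)(1.02×10⁻⁴)) ≈ 0.479 T.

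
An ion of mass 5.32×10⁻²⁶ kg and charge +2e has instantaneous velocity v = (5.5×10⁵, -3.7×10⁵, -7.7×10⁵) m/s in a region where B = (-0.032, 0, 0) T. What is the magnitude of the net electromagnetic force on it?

v×B = (0, 2.46×10⁴, -1.18×10⁴) N/C.
F = q v×B = (3.204×10⁻¹⁹ C)·(0, 2.46×10⁴, -1.18×10⁴) = (0, 7.89×10⁻¹⁵, -3.79×10⁻¹⁵) N.
|F| = 8.76×10⁻¹⁵ N.

|F| ≈ 8.76×10⁻¹⁵ N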